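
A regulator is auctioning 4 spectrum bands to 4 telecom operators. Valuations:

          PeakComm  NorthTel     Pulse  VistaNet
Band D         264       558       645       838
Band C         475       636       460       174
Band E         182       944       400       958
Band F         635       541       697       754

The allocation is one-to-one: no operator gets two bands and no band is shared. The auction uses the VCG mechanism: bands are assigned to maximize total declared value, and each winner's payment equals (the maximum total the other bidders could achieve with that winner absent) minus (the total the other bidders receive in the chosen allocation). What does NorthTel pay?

Efficient allocation: PeakComm→Band C ($475M), NorthTel→Band E ($944M), Pulse→Band F ($697M), VistaNet→Band D ($838M); total welfare W = $2954M.
NorthTel receives Band E at value $944M, so the others get W − 944 = $2010M.
Without NorthTel: best allocation of the remaining 3 bidders over all 4 bands is PeakComm→Band F ($635M), Pulse→Band D ($645M), VistaNet→Band E ($958M), total $2238M.
VCG payment = (others' best without NorthTel) − (others' welfare with NorthTel) = 2238 − 2010 = $228M.

NorthTel pays $228M.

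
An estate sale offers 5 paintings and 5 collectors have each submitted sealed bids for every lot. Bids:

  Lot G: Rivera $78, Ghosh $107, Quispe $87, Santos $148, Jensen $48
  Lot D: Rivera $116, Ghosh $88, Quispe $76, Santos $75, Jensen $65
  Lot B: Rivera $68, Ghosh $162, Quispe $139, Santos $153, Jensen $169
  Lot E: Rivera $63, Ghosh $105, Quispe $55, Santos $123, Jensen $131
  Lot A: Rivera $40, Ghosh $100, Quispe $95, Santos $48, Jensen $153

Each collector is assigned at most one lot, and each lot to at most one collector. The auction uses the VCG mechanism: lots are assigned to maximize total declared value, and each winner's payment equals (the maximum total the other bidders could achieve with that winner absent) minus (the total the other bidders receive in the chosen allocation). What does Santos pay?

Santos pays $5.

Efficient allocation: Rivera→Lot D ($116), Ghosh→Lot E ($105), Quispe→Lot B ($139), Santos→Lot G ($148), Jensen→Lot A ($153); total welfare W = $661.
Santos receives Lot G at value $148, so the others get W − 148 = $513.
Without Santos: best allocation of the remaining 4 bidders over all 5 lots is Rivera→Lot D ($116), Ghosh→Lot B ($162), Quispe→Lot G ($87), Jensen→Lot A ($153), total $518.
VCG payment = (others' best without Santos) − (others' welfare with Santos) = 518 − 513 = $5.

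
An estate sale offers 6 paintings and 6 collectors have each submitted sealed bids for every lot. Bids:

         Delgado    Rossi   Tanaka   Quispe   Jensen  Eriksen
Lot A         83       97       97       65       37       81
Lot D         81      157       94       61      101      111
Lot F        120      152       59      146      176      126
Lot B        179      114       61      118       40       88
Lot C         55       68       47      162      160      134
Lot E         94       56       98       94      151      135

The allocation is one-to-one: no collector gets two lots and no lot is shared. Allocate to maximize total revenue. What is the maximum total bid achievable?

Max total: $906

Optimal: Delgado→Lot B ($179), Rossi→Lot D ($157), Tanaka→Lot A ($97), Quispe→Lot C ($162), Jensen→Lot F ($176), Eriksen→Lot E ($135) — total 179+157+97+162+176+135 = $906.
Row-greedy (each collector in turn takes its best remaining lot) gives $853, worse by 53.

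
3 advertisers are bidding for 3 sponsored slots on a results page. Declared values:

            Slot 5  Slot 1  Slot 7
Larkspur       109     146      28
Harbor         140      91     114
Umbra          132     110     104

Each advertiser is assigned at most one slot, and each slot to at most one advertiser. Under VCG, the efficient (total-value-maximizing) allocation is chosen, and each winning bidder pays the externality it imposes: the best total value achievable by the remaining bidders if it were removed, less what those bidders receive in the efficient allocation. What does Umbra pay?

Umbra pays $26.

Efficient allocation: Larkspur→Slot 1 ($146), Harbor→Slot 7 ($114), Umbra→Slot 5 ($132); total welfare W = $392.
Umbra receives Slot 5 at value $132, so the others get W − 132 = $260.
Without Umbra: best allocation of the remaining 2 bidders over all 3 slots is Larkspur→Slot 1 ($146), Harbor→Slot 5 ($140), total $286.
VCG payment = (others' best without Umbra) − (others' welfare with Umbra) = 286 − 260 = $26.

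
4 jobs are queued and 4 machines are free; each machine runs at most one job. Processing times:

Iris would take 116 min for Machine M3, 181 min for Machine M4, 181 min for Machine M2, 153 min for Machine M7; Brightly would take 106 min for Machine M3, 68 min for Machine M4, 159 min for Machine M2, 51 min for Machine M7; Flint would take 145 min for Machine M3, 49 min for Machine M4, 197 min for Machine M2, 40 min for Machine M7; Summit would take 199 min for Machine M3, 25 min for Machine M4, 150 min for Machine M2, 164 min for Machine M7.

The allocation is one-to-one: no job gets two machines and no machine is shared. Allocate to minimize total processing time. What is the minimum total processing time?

Optimal: Iris→Machine M3 (116 min), Brightly→Machine M2 (159 min), Flint→Machine M7 (40 min), Summit→Machine M4 (25 min) — total 116+159+40+25 = 340 min.
Min-entry greedy (repeatedly take the single cheapest remaining cell) gives 352 min, worse by 12.

Min total: 340 min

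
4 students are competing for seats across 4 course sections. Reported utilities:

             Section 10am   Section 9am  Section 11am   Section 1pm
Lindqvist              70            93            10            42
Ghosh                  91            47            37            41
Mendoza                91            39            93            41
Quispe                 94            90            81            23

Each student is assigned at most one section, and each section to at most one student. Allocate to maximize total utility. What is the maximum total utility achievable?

Max total: 321 points

Optimal: Lindqvist→Section 9am (93 points), Ghosh→Section 1pm (41 points), Mendoza→Section 11am (93 points), Quispe→Section 10am (94 points) — total 93+41+93+94 = 321 points.
Row-greedy (each student in turn takes its best remaining section) gives 300 points, worse by 21.
No other one-to-one assignment exceeds 321 points.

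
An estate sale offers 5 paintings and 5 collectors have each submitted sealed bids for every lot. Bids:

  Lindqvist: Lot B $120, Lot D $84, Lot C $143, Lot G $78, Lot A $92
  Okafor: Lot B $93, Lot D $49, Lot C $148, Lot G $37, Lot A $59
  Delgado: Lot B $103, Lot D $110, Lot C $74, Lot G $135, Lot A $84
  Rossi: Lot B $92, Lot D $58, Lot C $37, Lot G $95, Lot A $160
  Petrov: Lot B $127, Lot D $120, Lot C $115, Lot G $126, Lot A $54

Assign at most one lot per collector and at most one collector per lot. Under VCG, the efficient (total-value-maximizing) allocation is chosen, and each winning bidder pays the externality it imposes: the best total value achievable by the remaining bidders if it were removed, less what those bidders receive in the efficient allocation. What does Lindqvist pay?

Efficient allocation: Lindqvist→Lot B ($120), Okafor→Lot C ($148), Delgado→Lot G ($135), Rossi→Lot A ($160), Petrov→Lot D ($120); total welfare W = $683.
Lindqvist receives Lot B at value $120, so the others get W − 120 = $563.
Without Lindqvist: best allocation of the remaining 4 bidders over all 5 lots is Okafor→Lot C ($148), Delgado→Lot G ($135), Rossi→Lot A ($160), Petrov→Lot B ($127), total $570.
VCG payment = (others' best without Lindqvist) − (others' welfare with Lindqvist) = 570 − 563 = $7.

Lindqvist pays $7.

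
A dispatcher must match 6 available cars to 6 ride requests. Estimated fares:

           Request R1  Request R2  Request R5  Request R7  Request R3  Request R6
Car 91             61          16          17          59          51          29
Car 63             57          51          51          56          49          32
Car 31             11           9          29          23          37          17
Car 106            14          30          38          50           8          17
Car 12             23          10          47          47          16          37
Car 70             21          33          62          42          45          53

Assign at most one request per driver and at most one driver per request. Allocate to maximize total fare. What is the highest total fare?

Maximum total: $299

Optimal: Car 91→Request R1 ($61), Car 63→Request R2 ($51), Car 31→Request R3 ($37), Car 106→Request R7 ($50), Car 12→Request R5 ($47), Car 70→Request R6 ($53) — total 61+51+37+50+47+53 = $299.
Swapping Car 12↔Car 31 (Car 12→Request R3 $16, Car 31→Request R5 $29) loses 39.
Every other assignment is strictly worse.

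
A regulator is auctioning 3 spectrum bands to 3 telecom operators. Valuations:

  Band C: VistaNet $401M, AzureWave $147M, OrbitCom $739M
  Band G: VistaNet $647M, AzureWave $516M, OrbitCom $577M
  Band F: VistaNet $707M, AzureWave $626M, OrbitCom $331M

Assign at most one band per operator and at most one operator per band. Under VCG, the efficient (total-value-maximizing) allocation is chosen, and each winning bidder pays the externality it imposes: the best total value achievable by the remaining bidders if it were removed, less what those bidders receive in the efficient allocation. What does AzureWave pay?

AzureWave pays $60M.

Efficient allocation: VistaNet→Band G ($647M), AzureWave→Band F ($626M), OrbitCom→Band C ($739M); total welfare W = $2012M.
AzureWave receives Band F at value $626M, so the others get W − 626 = $1386M.
Without AzureWave: best allocation of the remaining 2 bidders over all 3 bands is VistaNet→Band F ($707M), OrbitCom→Band C ($739M), total $1446M.
VCG payment = (others' best without AzureWave) − (others' welfare with AzureWave) = 1446 − 1386 = $60M.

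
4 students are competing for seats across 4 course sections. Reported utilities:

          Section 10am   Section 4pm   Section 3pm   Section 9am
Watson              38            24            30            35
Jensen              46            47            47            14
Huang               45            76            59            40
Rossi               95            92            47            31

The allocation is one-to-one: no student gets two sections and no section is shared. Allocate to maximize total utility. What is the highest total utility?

Optimal: Watson→Section 9am (35 points), Jensen→Section 3pm (47 points), Huang→Section 4pm (76 points), Rossi→Section 10am (95 points) — total 35+47+76+95 = 253 points.
Row-greedy (each student in turn takes its best remaining section) gives 175 points, worse by 78.
No other one-to-one assignment exceeds 253 points.

Maximum total: 253 points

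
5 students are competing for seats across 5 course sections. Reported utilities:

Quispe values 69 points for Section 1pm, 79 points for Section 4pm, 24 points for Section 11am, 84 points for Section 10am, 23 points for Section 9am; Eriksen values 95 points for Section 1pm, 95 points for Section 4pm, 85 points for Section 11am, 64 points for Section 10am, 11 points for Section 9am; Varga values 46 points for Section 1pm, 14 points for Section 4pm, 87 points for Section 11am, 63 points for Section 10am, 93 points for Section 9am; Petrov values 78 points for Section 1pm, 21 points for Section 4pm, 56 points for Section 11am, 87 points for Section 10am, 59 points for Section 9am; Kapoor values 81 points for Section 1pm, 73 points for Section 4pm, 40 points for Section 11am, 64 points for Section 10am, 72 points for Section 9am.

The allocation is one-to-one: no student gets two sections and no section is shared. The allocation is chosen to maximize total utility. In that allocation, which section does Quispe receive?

Quispe receives Section 4pm.

Optimal: Quispe→Section 4pm (79 points), Eriksen→Section 11am (85 points), Varga→Section 9am (93 points), Petrov→Section 10am (87 points), Kapoor→Section 1pm (81 points) — total 79+85+93+87+81 = 425 points.
Quispe's own top section is Section 10am (84 points), but forcing Quispe→Section 10am and reassigning the rest optimally gives only 416 points — worse by 9.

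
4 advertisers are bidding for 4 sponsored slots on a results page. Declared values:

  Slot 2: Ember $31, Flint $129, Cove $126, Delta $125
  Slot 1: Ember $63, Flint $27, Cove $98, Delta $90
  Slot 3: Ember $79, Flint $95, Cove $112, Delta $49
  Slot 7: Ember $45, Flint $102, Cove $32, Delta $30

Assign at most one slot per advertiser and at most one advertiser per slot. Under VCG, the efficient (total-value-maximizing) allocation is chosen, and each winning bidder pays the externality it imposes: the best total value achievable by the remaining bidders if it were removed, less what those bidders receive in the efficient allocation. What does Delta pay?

Delta pays $28.

Efficient allocation: Ember→Slot 3 ($79), Flint→Slot 7 ($102), Cove→Slot 1 ($98), Delta→Slot 2 ($125); total welfare W = $404.
Delta receives Slot 2 at value $125, so the others get W − 125 = $279.
Without Delta: best allocation of the remaining 3 bidders over all 4 slots is Ember→Slot 3 ($79), Flint→Slot 7 ($102), Cove→Slot 2 ($126), total $307.
VCG payment = (others' best without Delta) − (others' welfare with Delta) = 307 − 279 = $28.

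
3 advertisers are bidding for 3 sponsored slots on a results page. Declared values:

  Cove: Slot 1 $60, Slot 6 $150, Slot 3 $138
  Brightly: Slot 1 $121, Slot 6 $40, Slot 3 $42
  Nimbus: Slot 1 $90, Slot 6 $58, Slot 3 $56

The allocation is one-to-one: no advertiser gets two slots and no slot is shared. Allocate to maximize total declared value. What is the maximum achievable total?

Max total: $327

This is the linear assignment problem.
Optimal: Cove→Slot 6 ($150), Brightly→Slot 1 ($121), Nimbus→Slot 3 ($56) — total 150+121+56 = $327.
Next-best assignment: Cove→Slot 3, Brightly→Slot 1, Nimbus→Slot 6 = $317.
Swapping Nimbus↔Cove (Nimbus→Slot 6 $58, Cove→Slot 3 $138) loses 10.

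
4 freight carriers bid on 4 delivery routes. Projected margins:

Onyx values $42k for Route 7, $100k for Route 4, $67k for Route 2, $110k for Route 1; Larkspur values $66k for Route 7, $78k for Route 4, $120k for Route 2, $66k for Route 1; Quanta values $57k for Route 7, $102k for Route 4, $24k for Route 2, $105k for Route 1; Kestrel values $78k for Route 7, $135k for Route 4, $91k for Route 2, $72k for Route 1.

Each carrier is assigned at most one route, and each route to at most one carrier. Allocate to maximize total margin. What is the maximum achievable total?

Optimal: Onyx→Route 1 ($110k), Larkspur→Route 2 ($120k), Quanta→Route 7 ($57k), Kestrel→Route 4 ($135k) — total 110+120+57+135 = $422k.
Column-greedy (each route in turn goes to its best remaining carrier) gives $410k, worse by 12.

Max total: $422k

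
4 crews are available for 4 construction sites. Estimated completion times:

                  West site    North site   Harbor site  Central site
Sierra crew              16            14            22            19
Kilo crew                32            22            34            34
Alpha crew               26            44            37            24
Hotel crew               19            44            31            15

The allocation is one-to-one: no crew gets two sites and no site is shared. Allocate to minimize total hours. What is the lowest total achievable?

Optimal: Sierra crew→Harbor site (22 hours), Kilo crew→North site (22 hours), Alpha crew→West site (26 hours), Hotel crew→Central site (15 hours) — total 22+22+26+15 = 85 hours.
Row-greedy (each crew in turn takes its cheapest remaining site) gives 101 hours, worse by 16.
Swapping Sierra crew↔Alpha crew (Sierra crew→West site 16 hours, Alpha crew→Harbor site 37 hours) adds 5.

Minimum total: 85 hours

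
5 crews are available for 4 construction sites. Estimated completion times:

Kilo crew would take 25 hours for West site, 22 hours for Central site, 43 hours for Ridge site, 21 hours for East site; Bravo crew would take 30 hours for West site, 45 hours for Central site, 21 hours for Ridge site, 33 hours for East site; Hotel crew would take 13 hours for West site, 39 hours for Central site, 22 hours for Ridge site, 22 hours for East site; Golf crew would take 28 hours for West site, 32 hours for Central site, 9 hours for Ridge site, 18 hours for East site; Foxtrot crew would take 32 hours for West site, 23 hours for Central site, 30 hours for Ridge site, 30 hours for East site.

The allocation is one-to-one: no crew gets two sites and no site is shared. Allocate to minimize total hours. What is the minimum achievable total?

This is a one-to-one assignment (minimum-cost bipartite matching).
Optimal: Hotel crew→West site (13 hours), Foxtrot crew→Central site (23 hours), Golf crew→Ridge site (9 hours), Kilo crew→East site (21 hours) — total 13+23+9+21 = 66 hours.

Minimum total: 66 hours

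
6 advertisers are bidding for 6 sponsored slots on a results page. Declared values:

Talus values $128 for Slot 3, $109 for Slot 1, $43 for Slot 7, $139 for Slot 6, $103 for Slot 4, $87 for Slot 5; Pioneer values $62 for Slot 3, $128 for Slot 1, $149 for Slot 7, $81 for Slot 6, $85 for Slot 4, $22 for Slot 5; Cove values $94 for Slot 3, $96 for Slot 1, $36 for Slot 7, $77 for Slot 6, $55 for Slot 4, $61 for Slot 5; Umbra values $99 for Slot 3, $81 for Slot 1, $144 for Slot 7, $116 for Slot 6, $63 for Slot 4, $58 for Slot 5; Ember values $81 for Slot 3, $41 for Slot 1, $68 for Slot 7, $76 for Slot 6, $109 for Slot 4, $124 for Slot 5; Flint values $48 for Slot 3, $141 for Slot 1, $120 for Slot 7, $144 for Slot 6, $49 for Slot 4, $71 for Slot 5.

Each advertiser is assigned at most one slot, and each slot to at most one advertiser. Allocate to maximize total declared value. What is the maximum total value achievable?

Maximum total: $737

This is the linear assignment problem.
Optimal: Talus→Slot 4 ($103), Pioneer→Slot 1 ($128), Cove→Slot 3 ($94), Umbra→Slot 7 ($144), Ember→Slot 5 ($124), Flint→Slot 6 ($144) — total 103+128+94+144+124+144 = $737.
Next-best assignment: Talus→Slot 6, Pioneer→Slot 4, Cove→Slot 3, Umbra→Slot 7, Ember→Slot 5, Flint→Slot 1 = $727.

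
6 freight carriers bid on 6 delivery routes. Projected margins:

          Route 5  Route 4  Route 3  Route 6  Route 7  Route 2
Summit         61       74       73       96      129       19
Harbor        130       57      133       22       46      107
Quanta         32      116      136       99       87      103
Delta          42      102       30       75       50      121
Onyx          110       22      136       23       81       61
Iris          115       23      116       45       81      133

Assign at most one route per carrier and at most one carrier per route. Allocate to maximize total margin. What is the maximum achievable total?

Treat this as an assignment problem: match each carrier to one route.
Optimal: Summit→Route 7 ($129k), Harbor→Route 5 ($130k), Quanta→Route 6 ($99k), Delta→Route 4 ($102k), Onyx→Route 3 ($136k), Iris→Route 2 ($133k) — total 129+130+99+102+136+133 = $729k.
Column-greedy (each route in turn goes to its best remaining carrier) gives $680k, worse by 49.
Next-best assignment: Summit→Route 7, Harbor→Route 5, Quanta→Route 4, Delta→Route 6, Onyx→Route 3, Iris→Route 2 = $719k.
Every other assignment is strictly worse.

Maximum total: $729k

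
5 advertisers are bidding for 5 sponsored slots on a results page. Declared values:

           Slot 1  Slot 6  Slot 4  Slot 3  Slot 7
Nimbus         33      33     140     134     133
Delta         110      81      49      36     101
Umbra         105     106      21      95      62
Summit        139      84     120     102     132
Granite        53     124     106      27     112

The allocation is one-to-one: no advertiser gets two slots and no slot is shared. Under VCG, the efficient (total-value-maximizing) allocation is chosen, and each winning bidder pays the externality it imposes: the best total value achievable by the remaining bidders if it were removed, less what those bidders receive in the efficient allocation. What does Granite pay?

Efficient allocation: Nimbus→Slot 4 ($140), Delta→Slot 1 ($110), Umbra→Slot 3 ($95), Summit→Slot 7 ($132), Granite→Slot 6 ($124); total welfare W = $601.
Granite receives Slot 6 at value $124, so the others get W − 124 = $477.
Without Granite: best allocation of the remaining 4 bidders over all 5 slots is Nimbus→Slot 4 ($140), Delta→Slot 1 ($110), Umbra→Slot 6 ($106), Summit→Slot 7 ($132), total $488.
VCG payment = (others' best without Granite) − (others' welfare with Granite) = 488 − 477 = $11.

Granite pays $11.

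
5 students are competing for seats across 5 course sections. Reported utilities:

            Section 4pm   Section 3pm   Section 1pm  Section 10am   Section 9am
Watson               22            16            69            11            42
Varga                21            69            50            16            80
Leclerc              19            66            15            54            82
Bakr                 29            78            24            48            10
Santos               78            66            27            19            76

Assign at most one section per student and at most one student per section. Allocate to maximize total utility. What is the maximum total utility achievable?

Max total: 359 points

Optimal: Watson→Section 1pm (69 points), Varga→Section 9am (80 points), Leclerc→Section 10am (54 points), Bakr→Section 3pm (78 points), Santos→Section 4pm (78 points) — total 69+80+54+78+78 = 359 points.
Max-entry greedy (repeatedly take the single best remaining cell) gives 323 points, worse by 36.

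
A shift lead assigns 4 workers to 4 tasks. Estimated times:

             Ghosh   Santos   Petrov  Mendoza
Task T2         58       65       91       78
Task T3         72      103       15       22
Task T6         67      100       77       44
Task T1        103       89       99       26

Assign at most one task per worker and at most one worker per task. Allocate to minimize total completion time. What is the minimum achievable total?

Treat this as an assignment problem: match each worker to one task.
Optimal: Ghosh→Task T6 (67 min), Santos→Task T2 (65 min), Petrov→Task T3 (15 min), Mendoza→Task T1 (26 min) — total 67+65+15+26 = 173 min.
Row-greedy (each worker in turn takes its cheapest remaining task) gives 206 min, worse by 33.
Swapping Ghosh↔Petrov (Ghosh→Task T3 72 min, Petrov→Task T6 77 min) adds 67.
Checked against all permutations: 173 min is optimal.

Min total: 173 min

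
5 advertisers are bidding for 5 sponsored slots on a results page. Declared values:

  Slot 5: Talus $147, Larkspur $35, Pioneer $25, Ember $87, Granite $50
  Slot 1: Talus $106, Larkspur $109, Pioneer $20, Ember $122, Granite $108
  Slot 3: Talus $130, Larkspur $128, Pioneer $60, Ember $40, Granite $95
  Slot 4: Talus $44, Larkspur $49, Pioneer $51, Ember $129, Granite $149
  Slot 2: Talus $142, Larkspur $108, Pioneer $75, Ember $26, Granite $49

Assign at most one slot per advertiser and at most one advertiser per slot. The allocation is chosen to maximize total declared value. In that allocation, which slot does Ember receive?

Ember receives Slot 1.

This is a one-to-one assignment (maximum-weight bipartite matching).
Optimal: Talus→Slot 5 ($147), Larkspur→Slot 3 ($128), Pioneer→Slot 2 ($75), Ember→Slot 1 ($122), Granite→Slot 4 ($149) — total 147+128+75+122+149 = $621.
Row-greedy (each advertiser in turn takes its best remaining slot) gives $587, worse by 34.
Next-best assignment: Talus→Slot 5, Larkspur→Slot 3, Pioneer→Slot 2, Ember→Slot 4, Granite→Slot 1 = $587.
Ember's own top slot is Slot 4 ($129), but forcing Ember→Slot 4 and reassigning the rest optimally gives only $587 — worse by 34.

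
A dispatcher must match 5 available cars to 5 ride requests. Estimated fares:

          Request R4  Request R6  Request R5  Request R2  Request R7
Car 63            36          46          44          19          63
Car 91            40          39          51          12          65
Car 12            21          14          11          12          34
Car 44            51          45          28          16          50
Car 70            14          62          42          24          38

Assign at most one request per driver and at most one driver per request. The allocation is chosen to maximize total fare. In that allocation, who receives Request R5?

This is the linear assignment problem.
Optimal: Car 63→Request R7 ($63), Car 91→Request R5 ($51), Car 12→Request R2 ($12), Car 44→Request R4 ($51), Car 70→Request R6 ($62) — total 63+51+12+51+62 = $239.
Max-entry greedy (repeatedly take the single best remaining cell) gives $234, worse by 5.
Next-best assignment: Car 63→Request R5, Car 91→Request R7, Car 12→Request R2, Car 44→Request R4, Car 70→Request R6 = $234.
Car 91's own top request is Request R7 ($65), but forcing Car 91→Request R7 and reassigning the rest optimally gives only $234 — worse by 5.

Car 91 receives Request R5.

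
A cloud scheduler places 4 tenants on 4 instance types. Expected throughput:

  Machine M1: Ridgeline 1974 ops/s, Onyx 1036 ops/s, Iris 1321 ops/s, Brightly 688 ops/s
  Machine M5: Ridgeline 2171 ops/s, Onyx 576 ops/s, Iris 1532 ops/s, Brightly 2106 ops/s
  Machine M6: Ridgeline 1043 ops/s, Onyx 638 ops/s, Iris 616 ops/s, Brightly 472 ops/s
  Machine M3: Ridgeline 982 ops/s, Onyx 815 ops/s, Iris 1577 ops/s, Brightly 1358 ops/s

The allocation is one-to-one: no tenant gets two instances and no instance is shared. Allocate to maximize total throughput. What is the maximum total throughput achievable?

Maximum total: 6295 ops/s

This is the linear assignment problem.
Optimal: Ridgeline→Machine M1 (1974 ops/s), Onyx→Machine M6 (638 ops/s), Iris→Machine M3 (1577 ops/s), Brightly→Machine M5 (2106 ops/s) — total 1974+638+1577+2106 = 6295 ops/s.
Next-best assignment: Ridgeline→Machine M6, Onyx→Machine M1, Iris→Machine M3, Brightly→Machine M5 = 5762 ops/s.
Checked against all permutations: 6295 ops/s is optimal.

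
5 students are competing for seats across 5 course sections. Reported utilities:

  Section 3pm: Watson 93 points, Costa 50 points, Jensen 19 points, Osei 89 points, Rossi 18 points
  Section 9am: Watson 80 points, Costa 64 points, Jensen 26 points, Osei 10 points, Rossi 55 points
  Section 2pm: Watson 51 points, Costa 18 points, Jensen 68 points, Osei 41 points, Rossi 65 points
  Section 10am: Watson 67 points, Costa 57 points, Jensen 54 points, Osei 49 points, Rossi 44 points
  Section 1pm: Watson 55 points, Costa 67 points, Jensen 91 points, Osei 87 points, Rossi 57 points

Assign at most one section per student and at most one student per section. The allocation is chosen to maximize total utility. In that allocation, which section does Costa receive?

This is the linear assignment problem.
Optimal: Watson→Section 9am (80 points), Costa→Section 10am (57 points), Jensen→Section 1pm (91 points), Osei→Section 3pm (89 points), Rossi→Section 2pm (65 points) — total 80+57+91+89+65 = 382 points.
Row-greedy (each student in turn takes its best remaining section) gives 332 points, worse by 50.
Next-best assignment: Watson→Section 10am, Costa→Section 9am, Jensen→Section 1pm, Osei→Section 3pm, Rossi→Section 2pm = 376 points.
Swapping Osei↔Jensen (Osei→Section 1pm 87 points, Jensen→Section 3pm 19 points) loses 74.
Every other assignment is strictly worse.
Costa's own top section is Section 1pm (67 points), but forcing Costa→Section 1pm and reassigning the rest optimally gives only 355 points — worse by 27.

Costa receives Section 10am.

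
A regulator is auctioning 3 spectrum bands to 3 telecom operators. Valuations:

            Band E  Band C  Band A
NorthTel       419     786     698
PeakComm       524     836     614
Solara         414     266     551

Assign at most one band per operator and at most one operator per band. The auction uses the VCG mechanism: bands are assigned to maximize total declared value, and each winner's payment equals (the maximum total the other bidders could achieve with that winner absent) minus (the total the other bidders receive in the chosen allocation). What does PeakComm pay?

Efficient allocation: NorthTel→Band A ($698M), PeakComm→Band C ($836M), Solara→Band E ($414M); total welfare W = $1948M.
PeakComm receives Band C at value $836M, so the others get W − 836 = $1112M.
Without PeakComm: best allocation of the remaining 2 bidders over all 3 bands is NorthTel→Band C ($786M), Solara→Band A ($551M), total $1337M.
VCG payment = (others' best without PeakComm) − (others' welfare with PeakComm) = 1337 − 1112 = $225M.

PeakComm pays $225M.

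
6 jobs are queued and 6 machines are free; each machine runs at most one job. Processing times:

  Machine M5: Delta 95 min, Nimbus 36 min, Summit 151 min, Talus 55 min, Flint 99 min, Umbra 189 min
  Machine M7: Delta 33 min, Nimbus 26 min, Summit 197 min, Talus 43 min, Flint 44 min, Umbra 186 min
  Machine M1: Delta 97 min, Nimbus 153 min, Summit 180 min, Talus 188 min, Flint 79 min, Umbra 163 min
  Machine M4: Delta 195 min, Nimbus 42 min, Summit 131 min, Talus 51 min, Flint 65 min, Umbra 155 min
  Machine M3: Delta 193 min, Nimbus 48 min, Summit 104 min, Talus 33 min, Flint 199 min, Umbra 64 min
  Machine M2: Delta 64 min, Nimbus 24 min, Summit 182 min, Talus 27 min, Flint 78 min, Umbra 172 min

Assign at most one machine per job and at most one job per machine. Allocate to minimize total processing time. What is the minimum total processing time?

Minimum total: 370 min

This is a one-to-one assignment (minimum-cost bipartite matching).
Optimal: Delta→Machine M7 (33 min), Nimbus→Machine M5 (36 min), Summit→Machine M4 (131 min), Talus→Machine M2 (27 min), Flint→Machine M1 (79 min), Umbra→Machine M3 (64 min) — total 33+36+131+27+79+64 = 370 min.
Column-greedy (each machine in turn goes to its cheapest remaining job) gives 445 min, worse by 75.
Swapping Talus↔Flint (Talus→Machine M1 188 min, Flint→Machine M2 78 min) adds 160.
No other one-to-one assignment undercuts 370 min.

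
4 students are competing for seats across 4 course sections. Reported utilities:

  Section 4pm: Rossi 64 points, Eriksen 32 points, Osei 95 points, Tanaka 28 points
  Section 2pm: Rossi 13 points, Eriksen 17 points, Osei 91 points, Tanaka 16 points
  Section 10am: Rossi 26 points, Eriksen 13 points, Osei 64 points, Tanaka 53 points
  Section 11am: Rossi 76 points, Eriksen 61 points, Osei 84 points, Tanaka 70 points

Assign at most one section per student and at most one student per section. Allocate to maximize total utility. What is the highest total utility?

Optimal: Rossi→Section 4pm (64 points), Eriksen→Section 11am (61 points), Osei→Section 2pm (91 points), Tanaka→Section 10am (53 points) — total 64+61+91+53 = 269 points.
Max-entry greedy (repeatedly take the single best remaining cell) gives 241 points, worse by 28.

Maximum total: 269 points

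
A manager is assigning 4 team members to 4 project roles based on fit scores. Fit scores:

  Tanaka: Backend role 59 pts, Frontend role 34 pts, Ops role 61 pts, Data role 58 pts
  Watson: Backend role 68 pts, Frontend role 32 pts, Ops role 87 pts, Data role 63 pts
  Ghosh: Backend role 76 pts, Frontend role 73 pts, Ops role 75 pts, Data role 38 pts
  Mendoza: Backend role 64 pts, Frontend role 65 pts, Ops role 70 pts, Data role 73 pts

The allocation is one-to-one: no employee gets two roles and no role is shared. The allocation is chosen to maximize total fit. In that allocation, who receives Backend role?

Tanaka receives Backend role.

This is a one-to-one assignment (maximum-weight bipartite matching).
Optimal: Tanaka→Backend role (59 pts), Watson→Ops role (87 pts), Ghosh→Frontend role (73 pts), Mendoza→Data role (73 pts) — total 59+87+73+73 = 292 pts.
Row-greedy (each employee in turn takes its best remaining role) gives 275 pts, worse by 17.
Next-best assignment: Tanaka→Data role, Watson→Ops role, Ghosh→Backend role, Mendoza→Frontend role = 286 pts.
Tanaka's own top role is Ops role (61 pts), but forcing Tanaka→Ops role and reassigning the rest optimally gives only 275 pts — worse by 17.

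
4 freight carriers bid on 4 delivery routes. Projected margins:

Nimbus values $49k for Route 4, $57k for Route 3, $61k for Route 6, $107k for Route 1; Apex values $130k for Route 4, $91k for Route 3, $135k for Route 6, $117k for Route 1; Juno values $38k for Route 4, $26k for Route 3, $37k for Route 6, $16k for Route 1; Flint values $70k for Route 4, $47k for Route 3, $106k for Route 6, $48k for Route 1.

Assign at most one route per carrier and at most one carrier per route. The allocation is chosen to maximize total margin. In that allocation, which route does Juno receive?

Juno receives Route 3.

Optimal: Nimbus→Route 1 ($107k), Apex→Route 4 ($130k), Juno→Route 3 ($26k), Flint→Route 6 ($106k) — total 107+130+26+106 = $369k.
Column-greedy (each route in turn goes to its best remaining carrier) gives $309k, worse by 60.
Every other assignment is strictly worse.
Juno's own top route is Route 4 ($38k), but forcing Juno→Route 4 and reassigning the rest optimally gives only $342k — worse by 27.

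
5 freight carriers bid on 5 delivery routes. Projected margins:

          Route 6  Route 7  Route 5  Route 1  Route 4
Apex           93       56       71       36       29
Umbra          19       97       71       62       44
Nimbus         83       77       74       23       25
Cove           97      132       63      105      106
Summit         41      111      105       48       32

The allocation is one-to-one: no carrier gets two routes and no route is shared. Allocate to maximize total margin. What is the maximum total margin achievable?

Treat this as an assignment problem: match each carrier to one route.
Optimal: Apex→Route 6 ($93k), Umbra→Route 1 ($62k), Nimbus→Route 5 ($74k), Cove→Route 4 ($106k), Summit→Route 7 ($111k) — total 93+62+74+106+111 = $446k.
Row-greedy (each carrier in turn takes its best remaining route) gives $418k, worse by 28.
Next-best assignment: Apex→Route 6, Umbra→Route 1, Nimbus→Route 7, Cove→Route 4, Summit→Route 5 = $443k.

Maximum total: $446k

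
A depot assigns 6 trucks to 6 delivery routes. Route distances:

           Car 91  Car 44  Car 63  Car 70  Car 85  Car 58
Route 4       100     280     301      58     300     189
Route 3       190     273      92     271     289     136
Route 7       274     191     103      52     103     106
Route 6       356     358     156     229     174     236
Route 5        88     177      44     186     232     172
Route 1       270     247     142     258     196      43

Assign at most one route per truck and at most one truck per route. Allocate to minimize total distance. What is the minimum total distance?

This is the linear assignment problem.
Optimal: Car 91→Route 4 (100 km), Car 44→Route 5 (177 km), Car 63→Route 3 (92 km), Car 70→Route 7 (52 km), Car 85→Route 6 (174 km), Car 58→Route 1 (43 km) — total 100+177+92+52+174+43 = 638 km.
Min-entry greedy (repeatedly take the single cheapest remaining cell) gives 686 km, worse by 48.
No other one-to-one assignment undercuts 638 km.

Minimum total: 638 km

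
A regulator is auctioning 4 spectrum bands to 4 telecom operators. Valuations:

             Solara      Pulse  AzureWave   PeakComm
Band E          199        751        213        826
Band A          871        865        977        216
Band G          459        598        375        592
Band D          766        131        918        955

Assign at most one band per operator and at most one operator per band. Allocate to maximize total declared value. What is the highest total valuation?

Optimal: Solara→Band A ($871M), Pulse→Band G ($598M), AzureWave→Band D ($918M), PeakComm→Band E ($826M) — total 871+598+918+826 = $3213M.
Max-entry greedy (repeatedly take the single best remaining cell) gives $3142M, worse by 71.
No other one-to-one assignment exceeds $3213M.

Max total: $3213M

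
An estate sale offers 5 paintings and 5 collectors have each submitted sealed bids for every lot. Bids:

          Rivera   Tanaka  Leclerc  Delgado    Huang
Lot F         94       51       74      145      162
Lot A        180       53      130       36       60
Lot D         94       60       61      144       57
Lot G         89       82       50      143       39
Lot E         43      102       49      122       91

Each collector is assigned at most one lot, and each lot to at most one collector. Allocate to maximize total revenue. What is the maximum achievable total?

Maximum total: $648

This is the linear assignment problem.
Optimal: Rivera→Lot A ($180), Tanaka→Lot E ($102), Leclerc→Lot D ($61), Delgado→Lot G ($143), Huang→Lot F ($162) — total 180+102+61+143+162 = $648.
Row-greedy (each collector in turn takes its best remaining lot) gives $539, worse by 109.
Next-best assignment: Rivera→Lot A, Tanaka→Lot E, Leclerc→Lot G, Delgado→Lot D, Huang→Lot F = $638.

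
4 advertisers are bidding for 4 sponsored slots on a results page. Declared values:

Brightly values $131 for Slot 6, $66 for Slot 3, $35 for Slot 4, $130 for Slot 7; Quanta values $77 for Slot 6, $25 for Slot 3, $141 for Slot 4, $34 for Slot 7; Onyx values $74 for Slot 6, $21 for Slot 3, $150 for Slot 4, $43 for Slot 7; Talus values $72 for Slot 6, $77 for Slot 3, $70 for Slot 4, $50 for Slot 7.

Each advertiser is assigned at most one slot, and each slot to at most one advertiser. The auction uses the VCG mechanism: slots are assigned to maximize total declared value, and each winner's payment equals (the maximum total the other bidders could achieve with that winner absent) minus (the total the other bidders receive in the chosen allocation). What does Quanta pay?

Efficient allocation: Brightly→Slot 7 ($130), Quanta→Slot 6 ($77), Onyx→Slot 4 ($150), Talus→Slot 3 ($77); total welfare W = $434.
Quanta receives Slot 6 at value $77, so the others get W − 77 = $357.
Without Quanta: best allocation of the remaining 3 bidders over all 4 slots is Brightly→Slot 6 ($131), Onyx→Slot 4 ($150), Talus→Slot 3 ($77), total $358.
VCG payment = (others' best without Quanta) − (others' welfare with Quanta) = 358 − 357 = $1.

Quanta pays $1.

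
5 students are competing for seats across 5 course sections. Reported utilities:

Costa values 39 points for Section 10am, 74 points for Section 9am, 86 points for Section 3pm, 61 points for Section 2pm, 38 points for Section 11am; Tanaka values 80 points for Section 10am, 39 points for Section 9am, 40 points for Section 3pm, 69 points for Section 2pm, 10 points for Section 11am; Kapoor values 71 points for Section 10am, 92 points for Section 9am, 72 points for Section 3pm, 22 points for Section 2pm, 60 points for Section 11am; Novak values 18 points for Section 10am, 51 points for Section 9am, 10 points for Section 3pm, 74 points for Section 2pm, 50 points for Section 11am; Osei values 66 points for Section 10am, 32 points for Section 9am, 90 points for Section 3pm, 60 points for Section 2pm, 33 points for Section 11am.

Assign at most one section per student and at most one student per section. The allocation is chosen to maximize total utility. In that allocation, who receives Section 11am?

Kapoor receives Section 11am.

Treat this as an assignment problem: match each student to one section.
Optimal: Costa→Section 9am (74 points), Tanaka→Section 10am (80 points), Kapoor→Section 11am (60 points), Novak→Section 2pm (74 points), Osei→Section 3pm (90 points) — total 74+80+60+74+90 = 378 points.
Swapping Novak↔Osei (Novak→Section 3pm 10 points, Osei→Section 2pm 60 points) loses 94.
Kapoor's own top section is Section 9am (92 points), but forcing Kapoor→Section 9am and reassigning the rest optimally gives only 374 points — worse by 4.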